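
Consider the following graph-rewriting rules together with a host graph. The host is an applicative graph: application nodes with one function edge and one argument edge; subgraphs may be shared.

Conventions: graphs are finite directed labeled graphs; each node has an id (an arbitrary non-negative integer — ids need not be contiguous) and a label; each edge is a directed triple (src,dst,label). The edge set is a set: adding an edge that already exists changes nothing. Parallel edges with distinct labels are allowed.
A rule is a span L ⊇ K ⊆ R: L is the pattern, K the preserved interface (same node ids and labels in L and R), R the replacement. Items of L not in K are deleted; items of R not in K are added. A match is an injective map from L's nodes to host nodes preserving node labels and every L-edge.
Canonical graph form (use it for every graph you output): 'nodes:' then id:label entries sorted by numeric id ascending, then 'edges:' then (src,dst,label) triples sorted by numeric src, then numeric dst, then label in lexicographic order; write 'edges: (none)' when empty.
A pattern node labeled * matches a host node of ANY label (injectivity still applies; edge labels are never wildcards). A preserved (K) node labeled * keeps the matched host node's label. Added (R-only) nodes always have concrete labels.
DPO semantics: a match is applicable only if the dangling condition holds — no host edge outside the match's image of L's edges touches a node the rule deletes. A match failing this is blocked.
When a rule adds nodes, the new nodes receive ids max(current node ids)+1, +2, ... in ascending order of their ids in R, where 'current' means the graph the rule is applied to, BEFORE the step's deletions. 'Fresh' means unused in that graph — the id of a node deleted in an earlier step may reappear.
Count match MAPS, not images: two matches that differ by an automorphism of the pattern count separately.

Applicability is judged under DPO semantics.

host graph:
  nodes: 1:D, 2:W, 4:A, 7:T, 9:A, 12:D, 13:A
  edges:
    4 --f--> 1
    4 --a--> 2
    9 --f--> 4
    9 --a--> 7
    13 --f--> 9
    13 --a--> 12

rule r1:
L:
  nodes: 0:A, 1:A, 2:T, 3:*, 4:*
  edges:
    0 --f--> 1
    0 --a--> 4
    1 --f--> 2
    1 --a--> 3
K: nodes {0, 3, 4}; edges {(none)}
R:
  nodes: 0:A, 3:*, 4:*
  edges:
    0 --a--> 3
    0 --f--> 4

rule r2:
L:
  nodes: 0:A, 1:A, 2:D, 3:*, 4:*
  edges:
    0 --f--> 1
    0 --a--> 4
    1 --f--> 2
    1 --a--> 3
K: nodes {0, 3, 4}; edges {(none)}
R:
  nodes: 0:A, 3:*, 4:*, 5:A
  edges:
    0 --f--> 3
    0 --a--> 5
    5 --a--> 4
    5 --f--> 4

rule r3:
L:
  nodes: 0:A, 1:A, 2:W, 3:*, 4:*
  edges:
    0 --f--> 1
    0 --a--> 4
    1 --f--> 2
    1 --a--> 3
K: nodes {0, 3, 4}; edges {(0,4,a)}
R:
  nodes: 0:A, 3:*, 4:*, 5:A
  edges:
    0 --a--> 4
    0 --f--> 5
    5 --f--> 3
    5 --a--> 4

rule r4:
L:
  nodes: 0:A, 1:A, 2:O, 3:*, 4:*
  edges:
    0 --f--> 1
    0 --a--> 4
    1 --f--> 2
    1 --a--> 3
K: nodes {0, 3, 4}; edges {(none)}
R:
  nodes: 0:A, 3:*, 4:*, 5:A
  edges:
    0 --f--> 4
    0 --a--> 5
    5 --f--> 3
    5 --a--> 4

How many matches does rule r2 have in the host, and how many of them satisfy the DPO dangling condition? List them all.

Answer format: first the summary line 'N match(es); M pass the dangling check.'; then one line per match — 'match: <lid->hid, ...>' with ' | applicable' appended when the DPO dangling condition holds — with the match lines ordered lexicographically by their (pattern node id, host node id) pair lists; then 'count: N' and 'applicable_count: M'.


1 match(es); 1 pass the dangling check.
match: 0->9, 1->4, 2->1, 3->2, 4->7 | applicable
count: 1
applicable_count: 1


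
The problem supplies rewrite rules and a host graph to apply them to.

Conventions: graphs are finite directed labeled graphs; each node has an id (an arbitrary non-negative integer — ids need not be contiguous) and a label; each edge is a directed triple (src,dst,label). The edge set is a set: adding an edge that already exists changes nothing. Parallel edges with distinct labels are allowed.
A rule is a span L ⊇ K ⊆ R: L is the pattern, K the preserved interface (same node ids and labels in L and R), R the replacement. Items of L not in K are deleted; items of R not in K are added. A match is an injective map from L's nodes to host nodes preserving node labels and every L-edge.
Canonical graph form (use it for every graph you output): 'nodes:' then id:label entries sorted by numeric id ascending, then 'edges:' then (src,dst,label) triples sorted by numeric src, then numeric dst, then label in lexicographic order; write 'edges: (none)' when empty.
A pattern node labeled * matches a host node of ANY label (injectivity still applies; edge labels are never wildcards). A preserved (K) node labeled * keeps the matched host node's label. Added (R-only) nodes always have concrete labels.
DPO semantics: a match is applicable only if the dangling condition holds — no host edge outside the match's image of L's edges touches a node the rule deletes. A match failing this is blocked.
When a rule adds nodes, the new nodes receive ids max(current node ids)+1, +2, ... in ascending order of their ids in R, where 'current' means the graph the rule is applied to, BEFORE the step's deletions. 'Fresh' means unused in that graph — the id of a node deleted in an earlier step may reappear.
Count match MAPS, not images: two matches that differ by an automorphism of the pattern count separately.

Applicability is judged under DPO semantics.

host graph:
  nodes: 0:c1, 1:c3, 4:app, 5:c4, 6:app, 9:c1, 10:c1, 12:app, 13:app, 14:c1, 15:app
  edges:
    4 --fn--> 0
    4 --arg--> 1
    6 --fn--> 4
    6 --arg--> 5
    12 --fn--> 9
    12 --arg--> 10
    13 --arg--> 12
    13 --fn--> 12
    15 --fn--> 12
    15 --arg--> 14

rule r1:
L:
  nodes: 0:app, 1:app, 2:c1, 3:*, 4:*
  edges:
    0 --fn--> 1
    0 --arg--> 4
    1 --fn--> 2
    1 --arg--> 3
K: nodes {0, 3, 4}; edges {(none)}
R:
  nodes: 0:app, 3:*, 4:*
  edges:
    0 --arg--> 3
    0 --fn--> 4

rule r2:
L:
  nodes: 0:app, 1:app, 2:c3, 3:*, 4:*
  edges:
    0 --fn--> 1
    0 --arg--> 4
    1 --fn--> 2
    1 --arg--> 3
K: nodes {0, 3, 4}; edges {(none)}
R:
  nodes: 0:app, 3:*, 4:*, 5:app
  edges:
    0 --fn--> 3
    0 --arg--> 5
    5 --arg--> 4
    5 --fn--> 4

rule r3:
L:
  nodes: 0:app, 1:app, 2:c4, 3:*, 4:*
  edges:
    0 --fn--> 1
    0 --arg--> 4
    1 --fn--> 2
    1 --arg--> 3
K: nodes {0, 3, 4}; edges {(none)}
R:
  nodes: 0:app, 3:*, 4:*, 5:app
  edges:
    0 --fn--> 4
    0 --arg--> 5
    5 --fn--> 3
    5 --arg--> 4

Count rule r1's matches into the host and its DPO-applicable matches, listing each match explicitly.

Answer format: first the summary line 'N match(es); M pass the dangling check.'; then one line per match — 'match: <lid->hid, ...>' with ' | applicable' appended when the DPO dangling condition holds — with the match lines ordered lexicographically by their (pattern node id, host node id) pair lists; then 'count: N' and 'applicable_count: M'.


2 match(es); 1 pass the dangling check.
match: 0->6, 1->4, 2->0, 3->1, 4->5 | applicable
match: 0->15, 1->12, 2->9, 3->10, 4->14
count: 2
applicable_count: 1


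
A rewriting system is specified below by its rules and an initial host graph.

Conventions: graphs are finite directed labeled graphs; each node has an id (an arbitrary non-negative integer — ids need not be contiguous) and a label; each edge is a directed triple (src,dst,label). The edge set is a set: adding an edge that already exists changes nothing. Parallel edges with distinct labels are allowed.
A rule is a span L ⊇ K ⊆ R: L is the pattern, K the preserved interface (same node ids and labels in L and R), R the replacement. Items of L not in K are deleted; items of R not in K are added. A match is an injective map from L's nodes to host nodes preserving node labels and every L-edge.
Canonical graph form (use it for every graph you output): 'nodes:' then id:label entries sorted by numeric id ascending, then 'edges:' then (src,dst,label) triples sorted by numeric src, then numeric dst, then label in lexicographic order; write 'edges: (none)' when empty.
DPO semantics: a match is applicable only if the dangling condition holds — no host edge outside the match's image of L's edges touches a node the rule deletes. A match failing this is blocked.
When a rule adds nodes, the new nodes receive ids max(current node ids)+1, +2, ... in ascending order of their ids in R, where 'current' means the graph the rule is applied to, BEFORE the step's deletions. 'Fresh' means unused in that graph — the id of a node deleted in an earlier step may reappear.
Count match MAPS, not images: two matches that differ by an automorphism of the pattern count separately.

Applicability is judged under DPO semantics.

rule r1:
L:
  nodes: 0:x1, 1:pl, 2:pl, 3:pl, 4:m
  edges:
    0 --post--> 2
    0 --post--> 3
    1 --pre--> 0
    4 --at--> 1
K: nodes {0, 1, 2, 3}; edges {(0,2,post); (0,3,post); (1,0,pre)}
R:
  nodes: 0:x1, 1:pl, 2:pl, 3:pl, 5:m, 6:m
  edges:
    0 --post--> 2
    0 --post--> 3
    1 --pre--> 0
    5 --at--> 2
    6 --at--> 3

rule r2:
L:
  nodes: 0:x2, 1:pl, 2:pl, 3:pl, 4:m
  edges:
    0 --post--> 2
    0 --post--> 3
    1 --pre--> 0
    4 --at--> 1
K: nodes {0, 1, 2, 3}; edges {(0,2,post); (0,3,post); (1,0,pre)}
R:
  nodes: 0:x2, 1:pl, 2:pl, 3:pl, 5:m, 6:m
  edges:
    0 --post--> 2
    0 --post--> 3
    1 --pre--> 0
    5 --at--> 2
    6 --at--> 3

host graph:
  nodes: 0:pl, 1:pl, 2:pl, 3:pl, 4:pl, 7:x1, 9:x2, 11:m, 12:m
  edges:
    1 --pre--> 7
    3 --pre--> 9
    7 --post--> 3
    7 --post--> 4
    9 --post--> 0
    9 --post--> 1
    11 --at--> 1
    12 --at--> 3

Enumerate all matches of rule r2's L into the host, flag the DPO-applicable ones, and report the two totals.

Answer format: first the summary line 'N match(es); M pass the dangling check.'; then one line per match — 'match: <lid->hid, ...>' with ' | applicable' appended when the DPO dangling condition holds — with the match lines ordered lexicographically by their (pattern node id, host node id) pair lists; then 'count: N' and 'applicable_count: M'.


2 match(es); 2 pass the dangling check.
match: 0->9, 1->3, 2->0, 3->1, 4->12 | applicable
match: 0->9, 1->3, 2->1, 3->0, 4->12 | applicable
count: 2
applicable_count: 2


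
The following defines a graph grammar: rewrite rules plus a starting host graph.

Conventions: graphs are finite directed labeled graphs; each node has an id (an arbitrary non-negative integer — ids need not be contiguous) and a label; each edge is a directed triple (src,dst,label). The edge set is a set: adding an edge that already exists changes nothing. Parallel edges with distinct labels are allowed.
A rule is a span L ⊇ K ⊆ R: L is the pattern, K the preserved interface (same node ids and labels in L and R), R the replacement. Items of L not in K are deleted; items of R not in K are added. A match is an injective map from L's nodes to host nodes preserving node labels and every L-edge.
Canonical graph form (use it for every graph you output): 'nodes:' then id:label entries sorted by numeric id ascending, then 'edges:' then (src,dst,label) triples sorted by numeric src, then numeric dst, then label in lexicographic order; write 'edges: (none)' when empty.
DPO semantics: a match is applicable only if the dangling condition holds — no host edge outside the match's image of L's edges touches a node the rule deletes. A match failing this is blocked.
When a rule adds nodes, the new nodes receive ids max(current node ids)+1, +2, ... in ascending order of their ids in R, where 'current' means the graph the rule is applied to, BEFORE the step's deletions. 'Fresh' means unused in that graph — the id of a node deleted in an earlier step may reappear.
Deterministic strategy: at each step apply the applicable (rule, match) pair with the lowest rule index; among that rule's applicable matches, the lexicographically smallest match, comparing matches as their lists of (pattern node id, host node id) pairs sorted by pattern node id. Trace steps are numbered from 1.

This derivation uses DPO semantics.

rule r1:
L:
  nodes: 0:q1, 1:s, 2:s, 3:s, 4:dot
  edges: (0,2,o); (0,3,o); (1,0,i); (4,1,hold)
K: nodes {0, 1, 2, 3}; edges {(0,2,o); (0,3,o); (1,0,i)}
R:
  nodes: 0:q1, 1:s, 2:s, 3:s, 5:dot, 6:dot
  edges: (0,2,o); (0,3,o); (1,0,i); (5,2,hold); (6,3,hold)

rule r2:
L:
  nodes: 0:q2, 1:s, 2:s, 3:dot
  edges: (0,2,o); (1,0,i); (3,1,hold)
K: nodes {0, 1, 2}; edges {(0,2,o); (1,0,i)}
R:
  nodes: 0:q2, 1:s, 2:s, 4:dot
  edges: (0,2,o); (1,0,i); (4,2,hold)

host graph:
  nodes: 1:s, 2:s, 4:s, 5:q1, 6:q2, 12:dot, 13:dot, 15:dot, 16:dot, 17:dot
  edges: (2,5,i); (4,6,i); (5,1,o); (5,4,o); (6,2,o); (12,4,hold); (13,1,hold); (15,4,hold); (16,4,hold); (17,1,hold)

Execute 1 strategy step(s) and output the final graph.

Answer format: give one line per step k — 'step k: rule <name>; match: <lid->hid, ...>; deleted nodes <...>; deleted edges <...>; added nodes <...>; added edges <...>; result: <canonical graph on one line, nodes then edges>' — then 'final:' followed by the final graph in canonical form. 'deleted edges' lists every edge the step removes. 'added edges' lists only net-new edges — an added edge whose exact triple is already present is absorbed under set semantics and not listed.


step 1: rule r2; match: 0->6, 1->4, 2->2, 3->12; deleted nodes 12; deleted edges (12,4,hold); added nodes 18; added edges (18,2,hold); result: nodes: 1:s, 2:s, 4:s, 5:q1, 6:q2, 13:dot, 15:dot, 16:dot, 17:dot, 18:dot edges: (2,5,i); (4,6,i); (5,1,o); (5,4,o); (6,2,o); (13,1,hold); (15,4,hold); (16,4,hold); (17,1,hold); (18,2,hold)
final:
nodes: 1:s, 2:s, 4:s, 5:q1, 6:q2, 13:dot, 15:dot, 16:dot, 17:dot, 18:dot
edges: (2,5,i); (4,6,i); (5,1,o); (5,4,o); (6,2,o); (13,1,hold); (15,4,hold); (16,4,hold); (17,1,hold); (18,2,hold)


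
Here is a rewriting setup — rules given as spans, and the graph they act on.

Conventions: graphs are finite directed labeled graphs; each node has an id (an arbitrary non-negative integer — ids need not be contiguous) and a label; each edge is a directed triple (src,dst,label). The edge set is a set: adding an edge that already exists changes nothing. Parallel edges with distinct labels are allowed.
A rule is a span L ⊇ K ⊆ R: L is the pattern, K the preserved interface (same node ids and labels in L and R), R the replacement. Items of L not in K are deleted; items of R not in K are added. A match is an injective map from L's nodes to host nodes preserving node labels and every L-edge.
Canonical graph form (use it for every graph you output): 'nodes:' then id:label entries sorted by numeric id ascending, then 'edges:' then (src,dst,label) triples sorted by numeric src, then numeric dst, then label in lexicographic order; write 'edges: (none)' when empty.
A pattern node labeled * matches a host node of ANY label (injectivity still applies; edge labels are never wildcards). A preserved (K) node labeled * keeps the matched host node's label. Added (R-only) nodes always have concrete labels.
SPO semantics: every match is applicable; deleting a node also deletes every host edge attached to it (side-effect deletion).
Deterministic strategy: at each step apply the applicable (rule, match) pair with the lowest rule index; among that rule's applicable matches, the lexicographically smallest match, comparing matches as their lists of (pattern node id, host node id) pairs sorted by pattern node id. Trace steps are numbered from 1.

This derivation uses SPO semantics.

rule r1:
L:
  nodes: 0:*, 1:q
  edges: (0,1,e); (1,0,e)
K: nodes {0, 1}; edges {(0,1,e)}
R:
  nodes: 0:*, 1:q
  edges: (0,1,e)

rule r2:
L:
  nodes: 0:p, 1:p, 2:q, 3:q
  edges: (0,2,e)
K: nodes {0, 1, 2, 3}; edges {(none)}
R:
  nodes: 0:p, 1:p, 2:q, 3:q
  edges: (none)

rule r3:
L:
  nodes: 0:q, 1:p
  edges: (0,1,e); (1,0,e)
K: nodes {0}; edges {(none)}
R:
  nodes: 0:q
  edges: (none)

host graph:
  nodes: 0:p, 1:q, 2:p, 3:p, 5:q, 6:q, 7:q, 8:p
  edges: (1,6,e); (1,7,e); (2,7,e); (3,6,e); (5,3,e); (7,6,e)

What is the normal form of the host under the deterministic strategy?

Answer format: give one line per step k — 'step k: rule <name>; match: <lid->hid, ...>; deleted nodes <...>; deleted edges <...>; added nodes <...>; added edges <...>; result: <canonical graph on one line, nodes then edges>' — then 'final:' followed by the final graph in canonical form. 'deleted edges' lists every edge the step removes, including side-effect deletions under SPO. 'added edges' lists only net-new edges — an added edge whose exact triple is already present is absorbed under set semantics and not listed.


step 1: rule r2; match: 0->2, 1->0, 2->7, 3->1; deleted nodes (none); deleted edges (2,7,e); added nodes (none); added edges (none); result: nodes: 0:p, 1:q, 2:p, 3:p, 5:q, 6:q, 7:q, 8:p edges: (1,6,e); (1,7,e); (3,6,e); (5,3,e); (7,6,e)
step 2: rule r2; match: 0->3, 1->0, 2->6, 3->1; deleted nodes (none); deleted edges (3,6,e); added nodes (none); added edges (none); result: nodes: 0:p, 1:q, 2:p, 3:p, 5:q, 6:q, 7:q, 8:p edges: (1,6,e); (1,7,e); (5,3,e); (7,6,e)
final:
nodes: 0:p, 1:q, 2:p, 3:p, 5:q, 6:q, 7:q, 8:p
edges: (1,6,e); (1,7,e); (5,3,e); (7,6,e)


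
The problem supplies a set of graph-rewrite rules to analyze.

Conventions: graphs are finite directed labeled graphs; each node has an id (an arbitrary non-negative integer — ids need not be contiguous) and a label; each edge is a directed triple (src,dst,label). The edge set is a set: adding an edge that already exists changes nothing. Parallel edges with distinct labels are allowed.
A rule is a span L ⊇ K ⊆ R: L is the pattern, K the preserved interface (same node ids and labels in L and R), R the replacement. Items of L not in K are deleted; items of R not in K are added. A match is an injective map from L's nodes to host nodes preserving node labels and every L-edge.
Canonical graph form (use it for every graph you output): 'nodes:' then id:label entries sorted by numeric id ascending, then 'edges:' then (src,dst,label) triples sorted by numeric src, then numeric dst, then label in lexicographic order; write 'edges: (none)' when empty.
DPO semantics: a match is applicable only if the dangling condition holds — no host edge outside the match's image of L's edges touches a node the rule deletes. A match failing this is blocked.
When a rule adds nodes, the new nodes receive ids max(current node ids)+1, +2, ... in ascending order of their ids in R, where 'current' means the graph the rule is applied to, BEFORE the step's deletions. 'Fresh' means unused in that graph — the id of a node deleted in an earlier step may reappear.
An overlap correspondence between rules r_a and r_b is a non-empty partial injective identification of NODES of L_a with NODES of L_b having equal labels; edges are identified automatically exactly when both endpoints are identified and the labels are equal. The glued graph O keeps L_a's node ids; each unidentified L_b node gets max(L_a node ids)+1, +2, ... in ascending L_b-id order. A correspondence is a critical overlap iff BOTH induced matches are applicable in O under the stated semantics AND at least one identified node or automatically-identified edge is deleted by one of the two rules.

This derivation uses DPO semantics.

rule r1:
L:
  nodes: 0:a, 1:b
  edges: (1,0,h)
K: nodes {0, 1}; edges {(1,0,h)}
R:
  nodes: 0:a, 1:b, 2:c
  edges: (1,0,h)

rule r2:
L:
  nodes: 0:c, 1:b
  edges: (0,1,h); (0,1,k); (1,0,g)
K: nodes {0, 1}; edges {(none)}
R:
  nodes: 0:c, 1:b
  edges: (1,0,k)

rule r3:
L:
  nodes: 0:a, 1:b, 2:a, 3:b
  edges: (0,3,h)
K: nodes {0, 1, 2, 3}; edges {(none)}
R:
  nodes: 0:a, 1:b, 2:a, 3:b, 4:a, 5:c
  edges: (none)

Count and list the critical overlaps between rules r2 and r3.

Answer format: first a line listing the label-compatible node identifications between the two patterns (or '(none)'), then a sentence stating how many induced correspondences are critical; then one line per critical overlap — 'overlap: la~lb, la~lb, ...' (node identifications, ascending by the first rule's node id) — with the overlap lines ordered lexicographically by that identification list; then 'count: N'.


label-compatible node identifications between L(r2) and L(r3): 1~1, 1~3
0 of the induced correspondences are critical overlaps of r2 and r3.
count: 0


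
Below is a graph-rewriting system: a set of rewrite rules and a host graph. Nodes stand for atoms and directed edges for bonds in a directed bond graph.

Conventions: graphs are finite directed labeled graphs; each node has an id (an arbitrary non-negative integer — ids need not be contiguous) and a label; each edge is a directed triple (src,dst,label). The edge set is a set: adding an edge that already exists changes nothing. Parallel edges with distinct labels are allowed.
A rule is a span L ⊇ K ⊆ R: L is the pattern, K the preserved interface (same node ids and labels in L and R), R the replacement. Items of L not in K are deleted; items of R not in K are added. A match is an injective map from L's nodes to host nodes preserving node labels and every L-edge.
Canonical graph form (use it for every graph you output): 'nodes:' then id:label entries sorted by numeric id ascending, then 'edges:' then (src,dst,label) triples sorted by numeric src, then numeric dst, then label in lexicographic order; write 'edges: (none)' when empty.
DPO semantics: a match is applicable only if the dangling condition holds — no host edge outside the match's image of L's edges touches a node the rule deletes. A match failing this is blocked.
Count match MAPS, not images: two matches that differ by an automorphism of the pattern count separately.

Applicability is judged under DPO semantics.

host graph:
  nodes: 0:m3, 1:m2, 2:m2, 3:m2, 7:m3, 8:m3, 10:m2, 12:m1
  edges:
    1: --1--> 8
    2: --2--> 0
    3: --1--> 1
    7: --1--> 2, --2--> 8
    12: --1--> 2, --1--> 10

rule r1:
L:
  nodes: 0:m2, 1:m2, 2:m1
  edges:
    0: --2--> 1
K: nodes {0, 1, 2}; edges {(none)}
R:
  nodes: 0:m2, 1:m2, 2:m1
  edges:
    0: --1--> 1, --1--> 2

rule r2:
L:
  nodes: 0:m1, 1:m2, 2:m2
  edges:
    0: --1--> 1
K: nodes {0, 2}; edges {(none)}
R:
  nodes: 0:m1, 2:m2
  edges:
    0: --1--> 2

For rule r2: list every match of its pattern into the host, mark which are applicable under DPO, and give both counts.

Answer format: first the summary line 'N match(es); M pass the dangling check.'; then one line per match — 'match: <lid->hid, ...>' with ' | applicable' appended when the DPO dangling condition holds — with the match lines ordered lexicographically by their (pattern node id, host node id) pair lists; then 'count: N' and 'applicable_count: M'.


6 match(es); 3 pass the dangling check.
match: 0->12, 1->2, 2->1
match: 0->12, 1->2, 2->3
match: 0->12, 1->2, 2->10
match: 0->12, 1->10, 2->1 | applicable
match: 0->12, 1->10, 2->2 | applicable
match: 0->12, 1->10, 2->3 | applicable
count: 6
applicable_count: 3


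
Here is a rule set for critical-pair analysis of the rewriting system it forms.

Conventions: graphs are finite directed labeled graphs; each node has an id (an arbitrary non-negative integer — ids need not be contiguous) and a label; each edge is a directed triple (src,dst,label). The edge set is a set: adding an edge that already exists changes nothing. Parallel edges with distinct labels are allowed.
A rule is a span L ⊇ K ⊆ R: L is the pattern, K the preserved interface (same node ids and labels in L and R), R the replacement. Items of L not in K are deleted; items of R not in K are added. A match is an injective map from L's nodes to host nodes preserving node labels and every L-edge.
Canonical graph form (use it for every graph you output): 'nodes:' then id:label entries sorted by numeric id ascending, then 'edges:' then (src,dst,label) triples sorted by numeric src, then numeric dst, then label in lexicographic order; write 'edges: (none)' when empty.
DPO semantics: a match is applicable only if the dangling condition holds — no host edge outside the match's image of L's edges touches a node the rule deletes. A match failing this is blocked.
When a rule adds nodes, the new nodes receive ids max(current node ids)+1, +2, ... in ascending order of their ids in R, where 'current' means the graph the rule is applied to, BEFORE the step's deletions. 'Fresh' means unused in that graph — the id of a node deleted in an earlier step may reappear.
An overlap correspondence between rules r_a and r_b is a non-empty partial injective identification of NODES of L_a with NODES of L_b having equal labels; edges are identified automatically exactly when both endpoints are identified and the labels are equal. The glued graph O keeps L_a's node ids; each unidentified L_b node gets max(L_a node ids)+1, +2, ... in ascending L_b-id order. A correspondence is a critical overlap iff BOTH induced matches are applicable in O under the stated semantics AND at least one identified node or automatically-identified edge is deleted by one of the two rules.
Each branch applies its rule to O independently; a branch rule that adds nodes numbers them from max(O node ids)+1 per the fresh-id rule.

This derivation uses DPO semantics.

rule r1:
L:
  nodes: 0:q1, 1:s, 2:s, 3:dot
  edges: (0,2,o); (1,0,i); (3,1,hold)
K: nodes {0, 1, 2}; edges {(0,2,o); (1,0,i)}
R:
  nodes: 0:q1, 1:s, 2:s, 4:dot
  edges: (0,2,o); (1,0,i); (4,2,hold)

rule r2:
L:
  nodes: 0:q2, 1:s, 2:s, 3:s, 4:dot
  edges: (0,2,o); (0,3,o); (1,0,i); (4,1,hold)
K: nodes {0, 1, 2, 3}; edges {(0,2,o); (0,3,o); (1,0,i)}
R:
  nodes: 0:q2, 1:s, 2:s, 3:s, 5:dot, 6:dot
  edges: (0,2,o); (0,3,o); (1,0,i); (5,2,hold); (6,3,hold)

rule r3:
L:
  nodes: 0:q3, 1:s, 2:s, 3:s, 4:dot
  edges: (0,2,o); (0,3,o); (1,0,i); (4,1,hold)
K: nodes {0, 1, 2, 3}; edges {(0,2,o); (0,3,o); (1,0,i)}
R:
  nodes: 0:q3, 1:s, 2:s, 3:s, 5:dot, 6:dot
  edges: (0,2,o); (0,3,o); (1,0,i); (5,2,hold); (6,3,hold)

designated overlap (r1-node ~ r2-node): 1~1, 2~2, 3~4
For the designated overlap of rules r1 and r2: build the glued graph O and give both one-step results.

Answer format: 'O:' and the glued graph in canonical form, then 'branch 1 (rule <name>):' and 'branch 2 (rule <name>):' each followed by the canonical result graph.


O:
nodes: 0:q1, 1:s, 2:s, 3:dot, 4:q2, 5:s
edges: (0,2,o); (1,0,i); (1,4,i); (3,1,hold); (4,2,o); (4,5,o)
branch 1 (rule r1):
nodes: 0:q1, 1:s, 2:s, 4:q2, 5:s, 6:dot
edges: (0,2,o); (1,0,i); (1,4,i); (4,2,o); (4,5,o); (6,2,hold)
branch 2 (rule r2):
nodes: 0:q1, 1:s, 2:s, 4:q2, 5:s, 6:dot, 7:dot
edges: (0,2,o); (1,0,i); (1,4,i); (4,2,o); (4,5,o); (6,2,hold); (7,5,hold)


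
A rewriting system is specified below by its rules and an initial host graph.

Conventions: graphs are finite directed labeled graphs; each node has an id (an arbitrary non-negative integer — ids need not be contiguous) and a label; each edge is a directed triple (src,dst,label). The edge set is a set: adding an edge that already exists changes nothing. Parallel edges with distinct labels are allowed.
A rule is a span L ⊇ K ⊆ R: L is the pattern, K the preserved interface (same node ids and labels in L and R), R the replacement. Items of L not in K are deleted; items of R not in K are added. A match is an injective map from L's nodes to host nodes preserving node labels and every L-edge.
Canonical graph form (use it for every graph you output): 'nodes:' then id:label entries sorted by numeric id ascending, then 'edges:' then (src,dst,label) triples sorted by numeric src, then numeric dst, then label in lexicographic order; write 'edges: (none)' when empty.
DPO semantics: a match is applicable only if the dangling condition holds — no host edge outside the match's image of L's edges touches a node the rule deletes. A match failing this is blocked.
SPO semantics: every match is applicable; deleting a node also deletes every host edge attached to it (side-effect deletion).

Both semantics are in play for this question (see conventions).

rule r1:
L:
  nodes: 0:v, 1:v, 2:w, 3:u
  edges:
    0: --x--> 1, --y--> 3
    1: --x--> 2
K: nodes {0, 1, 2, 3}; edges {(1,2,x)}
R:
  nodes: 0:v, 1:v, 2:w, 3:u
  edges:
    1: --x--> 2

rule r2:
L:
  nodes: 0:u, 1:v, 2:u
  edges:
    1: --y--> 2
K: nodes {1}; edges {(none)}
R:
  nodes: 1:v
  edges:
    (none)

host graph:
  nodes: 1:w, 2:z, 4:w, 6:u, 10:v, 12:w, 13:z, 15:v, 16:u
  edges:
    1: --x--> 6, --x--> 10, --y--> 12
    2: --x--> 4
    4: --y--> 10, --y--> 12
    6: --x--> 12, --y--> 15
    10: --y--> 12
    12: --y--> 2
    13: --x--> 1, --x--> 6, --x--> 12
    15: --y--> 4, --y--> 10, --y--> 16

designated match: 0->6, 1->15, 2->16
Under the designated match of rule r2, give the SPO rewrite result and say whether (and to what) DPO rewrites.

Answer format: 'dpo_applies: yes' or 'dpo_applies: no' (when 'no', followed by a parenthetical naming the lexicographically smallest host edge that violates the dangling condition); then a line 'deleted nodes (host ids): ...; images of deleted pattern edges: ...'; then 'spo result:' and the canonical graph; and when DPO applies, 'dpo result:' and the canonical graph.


dpo_applies: no
(the rule deletes node 6, which keeps host edge (1,6,x) outside the match image — the dangling condition fails, DPO blocks; SPO proceeds and side-deletes such edges)
deleted nodes (host ids): 6, 16; images of deleted pattern edges: (15,16,y)
spo result:
nodes: 1:w, 2:z, 4:w, 10:v, 12:w, 13:z, 15:v
edges: (1,10,x); (1,12,y); (2,4,x); (4,10,y); (4,12,y); (10,12,y); (12,2,y); (13,1,x); (13,12,x); (15,4,y); (15,10,y)


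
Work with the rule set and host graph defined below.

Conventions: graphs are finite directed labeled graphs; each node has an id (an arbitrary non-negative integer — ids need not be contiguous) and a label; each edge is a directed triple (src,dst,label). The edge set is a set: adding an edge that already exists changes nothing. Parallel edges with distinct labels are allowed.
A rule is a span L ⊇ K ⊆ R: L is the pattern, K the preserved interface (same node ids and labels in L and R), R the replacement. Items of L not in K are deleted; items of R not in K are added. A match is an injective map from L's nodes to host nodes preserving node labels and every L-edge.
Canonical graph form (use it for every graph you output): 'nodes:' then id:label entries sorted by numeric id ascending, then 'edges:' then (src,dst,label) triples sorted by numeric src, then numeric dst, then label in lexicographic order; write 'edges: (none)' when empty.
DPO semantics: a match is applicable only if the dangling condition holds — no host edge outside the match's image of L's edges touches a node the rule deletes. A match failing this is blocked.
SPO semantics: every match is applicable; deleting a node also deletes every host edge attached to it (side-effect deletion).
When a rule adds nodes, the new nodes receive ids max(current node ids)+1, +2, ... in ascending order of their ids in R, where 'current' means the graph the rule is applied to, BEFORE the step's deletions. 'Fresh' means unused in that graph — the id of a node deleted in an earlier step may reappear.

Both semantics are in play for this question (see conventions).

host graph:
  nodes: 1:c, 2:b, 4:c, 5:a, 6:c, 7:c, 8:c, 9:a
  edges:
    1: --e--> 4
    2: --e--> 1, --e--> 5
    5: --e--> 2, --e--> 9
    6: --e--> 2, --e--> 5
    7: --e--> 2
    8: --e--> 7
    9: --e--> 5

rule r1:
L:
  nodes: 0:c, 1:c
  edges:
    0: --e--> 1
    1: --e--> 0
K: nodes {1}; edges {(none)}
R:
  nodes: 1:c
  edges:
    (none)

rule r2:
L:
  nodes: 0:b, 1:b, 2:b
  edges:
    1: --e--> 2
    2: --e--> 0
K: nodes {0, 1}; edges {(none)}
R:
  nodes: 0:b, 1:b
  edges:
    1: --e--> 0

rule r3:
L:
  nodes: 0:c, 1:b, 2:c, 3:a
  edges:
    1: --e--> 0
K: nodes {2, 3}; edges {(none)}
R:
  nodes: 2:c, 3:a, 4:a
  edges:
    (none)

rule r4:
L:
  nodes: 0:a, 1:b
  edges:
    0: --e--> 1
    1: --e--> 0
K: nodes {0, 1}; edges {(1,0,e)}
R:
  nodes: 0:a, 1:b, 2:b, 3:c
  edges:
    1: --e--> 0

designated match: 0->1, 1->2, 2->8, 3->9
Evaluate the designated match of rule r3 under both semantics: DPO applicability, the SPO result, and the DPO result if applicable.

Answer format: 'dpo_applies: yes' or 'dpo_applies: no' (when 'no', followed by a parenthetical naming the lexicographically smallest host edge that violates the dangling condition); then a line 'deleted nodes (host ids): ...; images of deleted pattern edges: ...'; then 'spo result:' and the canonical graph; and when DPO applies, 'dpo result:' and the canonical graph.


dpo_applies: no
(the rule deletes node 1, which keeps host edge (1,4,e) outside the match image — the dangling condition fails, DPO blocks; SPO proceeds and side-deletes such edges)
deleted nodes (host ids): 1, 2; images of deleted pattern edges: (2,1,e)
spo result:
nodes: 4:c, 5:a, 6:c, 7:c, 8:c, 9:a, 10:a
edges: (5,9,e); (6,5,e); (8,7,e); (9,5,e)


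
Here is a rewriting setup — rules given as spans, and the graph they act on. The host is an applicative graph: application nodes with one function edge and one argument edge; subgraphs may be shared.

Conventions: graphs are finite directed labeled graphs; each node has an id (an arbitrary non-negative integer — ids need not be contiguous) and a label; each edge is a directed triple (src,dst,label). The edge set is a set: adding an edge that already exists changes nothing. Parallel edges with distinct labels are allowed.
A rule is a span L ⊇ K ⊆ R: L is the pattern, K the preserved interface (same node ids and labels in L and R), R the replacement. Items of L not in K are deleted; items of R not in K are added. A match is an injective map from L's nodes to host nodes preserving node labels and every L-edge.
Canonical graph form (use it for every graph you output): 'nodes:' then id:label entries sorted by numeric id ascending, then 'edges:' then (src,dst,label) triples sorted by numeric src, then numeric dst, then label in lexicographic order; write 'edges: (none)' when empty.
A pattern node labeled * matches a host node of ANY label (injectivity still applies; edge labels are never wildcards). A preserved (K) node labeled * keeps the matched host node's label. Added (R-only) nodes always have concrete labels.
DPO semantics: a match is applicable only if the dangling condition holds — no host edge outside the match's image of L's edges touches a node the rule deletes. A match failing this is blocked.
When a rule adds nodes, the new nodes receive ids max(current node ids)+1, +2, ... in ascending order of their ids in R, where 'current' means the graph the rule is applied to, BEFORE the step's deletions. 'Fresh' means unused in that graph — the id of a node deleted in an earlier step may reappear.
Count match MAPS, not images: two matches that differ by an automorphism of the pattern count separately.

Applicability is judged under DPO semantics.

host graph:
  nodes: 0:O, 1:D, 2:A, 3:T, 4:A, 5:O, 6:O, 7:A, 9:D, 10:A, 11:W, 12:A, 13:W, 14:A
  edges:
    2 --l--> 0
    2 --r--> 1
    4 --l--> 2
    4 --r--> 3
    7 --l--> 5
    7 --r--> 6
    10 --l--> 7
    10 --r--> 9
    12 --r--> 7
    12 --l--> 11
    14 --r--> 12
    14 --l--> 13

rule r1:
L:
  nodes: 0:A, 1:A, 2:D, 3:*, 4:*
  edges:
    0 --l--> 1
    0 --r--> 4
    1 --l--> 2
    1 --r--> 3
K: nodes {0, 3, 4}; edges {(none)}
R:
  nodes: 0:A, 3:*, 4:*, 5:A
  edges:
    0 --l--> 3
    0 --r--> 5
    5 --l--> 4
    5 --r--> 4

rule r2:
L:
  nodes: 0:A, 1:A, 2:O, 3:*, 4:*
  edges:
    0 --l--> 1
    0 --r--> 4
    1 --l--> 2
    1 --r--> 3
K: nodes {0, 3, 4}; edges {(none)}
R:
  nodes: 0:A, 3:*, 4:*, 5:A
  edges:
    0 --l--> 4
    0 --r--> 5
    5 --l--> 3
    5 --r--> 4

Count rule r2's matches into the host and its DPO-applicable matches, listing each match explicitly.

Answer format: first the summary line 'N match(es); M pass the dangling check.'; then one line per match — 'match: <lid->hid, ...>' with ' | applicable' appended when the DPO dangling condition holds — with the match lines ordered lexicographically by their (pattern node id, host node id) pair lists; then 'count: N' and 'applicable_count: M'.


2 match(es); 1 pass the dangling check.
match: 0->4, 1->2, 2->0, 3->1, 4->3 | applicable
match: 0->10, 1->7, 2->5, 3->6, 4->9
count: 2
applicable_count: 1


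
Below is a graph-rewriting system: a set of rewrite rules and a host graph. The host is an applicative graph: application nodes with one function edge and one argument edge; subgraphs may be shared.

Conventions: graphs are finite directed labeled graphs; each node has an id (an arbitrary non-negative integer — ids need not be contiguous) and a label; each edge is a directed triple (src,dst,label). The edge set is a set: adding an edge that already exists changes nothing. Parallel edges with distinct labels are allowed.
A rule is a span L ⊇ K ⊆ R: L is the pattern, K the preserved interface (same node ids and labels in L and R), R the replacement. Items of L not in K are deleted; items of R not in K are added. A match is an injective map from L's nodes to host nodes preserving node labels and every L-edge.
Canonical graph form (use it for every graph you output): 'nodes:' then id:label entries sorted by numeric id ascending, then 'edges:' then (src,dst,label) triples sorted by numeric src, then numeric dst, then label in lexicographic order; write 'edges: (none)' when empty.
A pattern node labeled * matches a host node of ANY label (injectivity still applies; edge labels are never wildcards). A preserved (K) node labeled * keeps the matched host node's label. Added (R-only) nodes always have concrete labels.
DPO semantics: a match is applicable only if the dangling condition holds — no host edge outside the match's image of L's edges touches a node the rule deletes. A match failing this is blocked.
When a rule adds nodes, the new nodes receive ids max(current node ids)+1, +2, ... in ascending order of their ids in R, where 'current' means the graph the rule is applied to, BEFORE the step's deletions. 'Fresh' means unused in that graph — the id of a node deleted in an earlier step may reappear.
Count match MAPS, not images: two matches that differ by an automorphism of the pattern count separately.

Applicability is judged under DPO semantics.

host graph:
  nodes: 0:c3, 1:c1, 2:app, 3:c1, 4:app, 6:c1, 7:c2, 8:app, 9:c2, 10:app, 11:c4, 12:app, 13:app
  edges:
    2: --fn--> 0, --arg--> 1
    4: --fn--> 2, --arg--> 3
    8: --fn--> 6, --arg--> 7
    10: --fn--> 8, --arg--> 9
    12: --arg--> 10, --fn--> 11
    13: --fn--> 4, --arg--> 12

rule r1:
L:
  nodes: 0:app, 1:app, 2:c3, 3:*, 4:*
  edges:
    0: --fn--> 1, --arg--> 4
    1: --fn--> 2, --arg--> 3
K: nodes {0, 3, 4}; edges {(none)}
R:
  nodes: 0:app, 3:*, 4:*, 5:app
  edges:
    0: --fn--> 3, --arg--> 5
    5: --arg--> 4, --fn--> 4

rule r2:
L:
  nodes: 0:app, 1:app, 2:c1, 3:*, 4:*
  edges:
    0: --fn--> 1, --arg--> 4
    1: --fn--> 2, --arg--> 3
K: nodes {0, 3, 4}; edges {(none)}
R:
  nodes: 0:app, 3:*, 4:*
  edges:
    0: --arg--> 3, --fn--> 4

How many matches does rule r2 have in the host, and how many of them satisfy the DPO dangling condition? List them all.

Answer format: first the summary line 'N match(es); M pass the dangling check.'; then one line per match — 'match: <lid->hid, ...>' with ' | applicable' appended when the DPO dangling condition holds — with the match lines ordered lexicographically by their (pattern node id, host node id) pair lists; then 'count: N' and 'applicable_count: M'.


1 match(es); 1 pass the dangling check.
match: 0->10, 1->8, 2->6, 3->7, 4->9 | applicable
count: 1
applicable_count: 1


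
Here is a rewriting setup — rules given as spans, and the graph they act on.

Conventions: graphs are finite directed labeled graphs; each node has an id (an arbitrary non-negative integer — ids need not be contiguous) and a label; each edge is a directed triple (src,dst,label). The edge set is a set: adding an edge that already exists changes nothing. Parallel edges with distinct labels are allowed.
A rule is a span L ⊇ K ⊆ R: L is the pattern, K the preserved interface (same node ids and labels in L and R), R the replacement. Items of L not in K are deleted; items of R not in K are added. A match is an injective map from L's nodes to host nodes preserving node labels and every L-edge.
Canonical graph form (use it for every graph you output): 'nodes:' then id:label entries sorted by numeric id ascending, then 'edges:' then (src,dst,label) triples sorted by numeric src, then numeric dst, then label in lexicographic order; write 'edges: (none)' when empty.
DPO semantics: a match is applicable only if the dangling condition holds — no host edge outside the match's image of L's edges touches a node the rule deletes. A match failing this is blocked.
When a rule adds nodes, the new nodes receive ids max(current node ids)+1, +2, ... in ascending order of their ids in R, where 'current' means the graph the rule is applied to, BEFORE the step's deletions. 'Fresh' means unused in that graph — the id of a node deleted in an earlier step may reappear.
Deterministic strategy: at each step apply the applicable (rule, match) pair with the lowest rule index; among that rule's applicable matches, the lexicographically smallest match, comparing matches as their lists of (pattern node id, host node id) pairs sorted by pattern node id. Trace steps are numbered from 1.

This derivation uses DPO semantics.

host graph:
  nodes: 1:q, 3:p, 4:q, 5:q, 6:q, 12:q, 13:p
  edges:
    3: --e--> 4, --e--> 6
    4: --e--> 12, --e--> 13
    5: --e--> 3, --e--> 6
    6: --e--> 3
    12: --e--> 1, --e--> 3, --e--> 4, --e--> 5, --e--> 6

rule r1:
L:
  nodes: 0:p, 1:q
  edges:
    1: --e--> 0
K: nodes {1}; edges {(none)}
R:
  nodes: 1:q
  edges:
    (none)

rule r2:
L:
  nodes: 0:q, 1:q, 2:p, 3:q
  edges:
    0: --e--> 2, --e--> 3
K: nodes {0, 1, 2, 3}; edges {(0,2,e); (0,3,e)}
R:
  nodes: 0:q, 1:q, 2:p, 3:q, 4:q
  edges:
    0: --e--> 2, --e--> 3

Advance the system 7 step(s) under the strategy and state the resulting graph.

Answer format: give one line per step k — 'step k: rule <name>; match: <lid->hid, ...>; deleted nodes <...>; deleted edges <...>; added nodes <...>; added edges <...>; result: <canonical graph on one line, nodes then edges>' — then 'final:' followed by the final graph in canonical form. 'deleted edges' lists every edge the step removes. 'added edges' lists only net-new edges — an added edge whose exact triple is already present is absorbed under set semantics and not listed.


step 1: rule r1; match: 0->13, 1->4; deleted nodes 13; deleted edges (4,13,e); added nodes (none); added edges (none); result: nodes: 1:q, 3:p, 4:q, 5:q, 6:q, 12:q edges: (3,4,e); (3,6,e); (4,12,e); (5,3,e); (5,6,e); (6,3,e); (12,1,e); (12,3,e); (12,4,e); (12,5,e); (12,6,e)
step 2: rule r2; match: 0->5, 1->1, 2->3, 3->6; deleted nodes (none); deleted edges (none); added nodes 13; added edges (none); result: nodes: 1:q, 3:p, 4:q, 5:q, 6:q, 12:q, 13:q edges: (3,4,e); (3,6,e); (4,12,e); (5,3,e); (5,6,e); (6,3,e); (12,1,e); (12,3,e); (12,4,e); (12,5,e); (12,6,e)
step 3: rule r2; match: 0->5, 1->1, 2->3, 3->6; deleted nodes (none); deleted edges (none); added nodes 14; added edges (none); result: nodes: 1:q, 3:p, 4:q, 5:q, 6:q, 12:q, 13:q, 14:q edges: (3,4,e); (3,6,e); (4,12,e); (5,3,e); (5,6,e); (6,3,e); (12,1,e); (12,3,e); (12,4,e); (12,5,e); (12,6,e)
step 4: rule r2; match: 0->5, 1->1, 2->3, 3->6; deleted nodes (none); deleted edges (none); added nodes 15; added edges (none); result: nodes: 1:q, 3:p, 4:q, 5:q, 6:q, 12:q, 13:q, 14:q, 15:q edges: (3,4,e); (3,6,e); (4,12,e); (5,3,e); (5,6,e); (6,3,e); (12,1,e); (12,3,e); (12,4,e); (12,5,e); (12,6,e)
step 5: rule r2; match: 0->5, 1->1, 2->3, 3->6; deleted nodes (none); deleted edges (none); added nodes 16; added edges (none); result: nodes: 1:q, 3:p, 4:q, 5:q, 6:q, 12:q, 13:q, 14:q, 15:q, 16:q edges: (3,4,e); (3,6,e); (4,12,e); (5,3,e); (5,6,e); (6,3,e); (12,1,e); (12,3,e); (12,4,e); (12,5,e); (12,6,e)
step 6: rule r2; match: 0->5, 1->1, 2->3, 3->6; deleted nodes (none); deleted edges (none); added nodes 17; added edges (none); result: nodes: 1:q, 3:p, 4:q, 5:q, 6:q, 12:q, 13:q, 14:q, 15:q, 16:q, 17:q edges: (3,4,e); (3,6,e); (4,12,e); (5,3,e); (5,6,e); (6,3,e); (12,1,e); (12,3,e); (12,4,e); (12,5,e); (12,6,e)
step 7: rule r2; match: 0->5, 1->1, 2->3, 3->6; deleted nodes (none); deleted edges (none); added nodes 18; added edges (none); result: nodes: 1:q, 3:p, 4:q, 5:q, 6:q, 12:q, 13:q, 14:q, 15:q, 16:q, 17:q, 18:q edges: (3,4,e); (3,6,e); (4,12,e); (5,3,e); (5,6,e); (6,3,e); (12,1,e); (12,3,e); (12,4,e); (12,5,e); (12,6,e)
final:
nodes: 1:q, 3:p, 4:q, 5:q, 6:q, 12:q, 13:q, 14:q, 15:q, 16:q, 17:q, 18:q
edges: (3,4,e); (3,6,e); (4,12,e); (5,3,e); (5,6,e); (6,3,e); (12,1,e); (12,3,e); (12,4,e); (12,5,e); (12,6,e)
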